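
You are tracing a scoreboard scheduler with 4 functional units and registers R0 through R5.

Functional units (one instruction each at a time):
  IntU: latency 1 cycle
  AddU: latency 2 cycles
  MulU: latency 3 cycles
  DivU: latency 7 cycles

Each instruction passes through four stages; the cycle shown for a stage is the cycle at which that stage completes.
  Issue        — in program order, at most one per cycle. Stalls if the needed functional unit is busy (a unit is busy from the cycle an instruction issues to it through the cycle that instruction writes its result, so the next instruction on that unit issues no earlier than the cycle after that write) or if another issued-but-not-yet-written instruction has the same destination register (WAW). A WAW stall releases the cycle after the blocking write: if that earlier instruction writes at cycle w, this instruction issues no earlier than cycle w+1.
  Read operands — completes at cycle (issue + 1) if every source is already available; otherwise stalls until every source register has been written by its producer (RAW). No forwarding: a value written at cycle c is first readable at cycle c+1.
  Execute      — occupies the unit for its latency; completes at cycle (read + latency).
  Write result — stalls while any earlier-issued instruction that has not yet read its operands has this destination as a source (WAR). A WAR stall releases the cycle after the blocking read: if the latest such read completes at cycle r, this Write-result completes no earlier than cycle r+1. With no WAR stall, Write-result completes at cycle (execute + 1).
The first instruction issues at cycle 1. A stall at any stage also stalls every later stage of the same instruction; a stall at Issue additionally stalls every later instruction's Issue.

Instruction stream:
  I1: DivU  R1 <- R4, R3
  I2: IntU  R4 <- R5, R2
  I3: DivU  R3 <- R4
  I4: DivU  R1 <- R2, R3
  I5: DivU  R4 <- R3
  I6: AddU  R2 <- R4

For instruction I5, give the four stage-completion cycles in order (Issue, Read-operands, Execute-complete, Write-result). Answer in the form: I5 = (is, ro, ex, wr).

I5 = (31, 32, 39, 40)

  I1 | 1 | 2 | 9 | 10
  I2 | 2 | 3 | 4 | 5
  I3 | 11 | 12 | 19 | 20   struct: DivU busy until I1 writes@10
  I4 | 21 | 22 | 29 | 30   struct: DivU busy until I3 writes@20
  I5 | 31 | 32 | 39 | 40   struct: DivU busy until I4 writes@30
  I6 | 32 | 41 | 43 | 44   RAW R4: wait I5 write@40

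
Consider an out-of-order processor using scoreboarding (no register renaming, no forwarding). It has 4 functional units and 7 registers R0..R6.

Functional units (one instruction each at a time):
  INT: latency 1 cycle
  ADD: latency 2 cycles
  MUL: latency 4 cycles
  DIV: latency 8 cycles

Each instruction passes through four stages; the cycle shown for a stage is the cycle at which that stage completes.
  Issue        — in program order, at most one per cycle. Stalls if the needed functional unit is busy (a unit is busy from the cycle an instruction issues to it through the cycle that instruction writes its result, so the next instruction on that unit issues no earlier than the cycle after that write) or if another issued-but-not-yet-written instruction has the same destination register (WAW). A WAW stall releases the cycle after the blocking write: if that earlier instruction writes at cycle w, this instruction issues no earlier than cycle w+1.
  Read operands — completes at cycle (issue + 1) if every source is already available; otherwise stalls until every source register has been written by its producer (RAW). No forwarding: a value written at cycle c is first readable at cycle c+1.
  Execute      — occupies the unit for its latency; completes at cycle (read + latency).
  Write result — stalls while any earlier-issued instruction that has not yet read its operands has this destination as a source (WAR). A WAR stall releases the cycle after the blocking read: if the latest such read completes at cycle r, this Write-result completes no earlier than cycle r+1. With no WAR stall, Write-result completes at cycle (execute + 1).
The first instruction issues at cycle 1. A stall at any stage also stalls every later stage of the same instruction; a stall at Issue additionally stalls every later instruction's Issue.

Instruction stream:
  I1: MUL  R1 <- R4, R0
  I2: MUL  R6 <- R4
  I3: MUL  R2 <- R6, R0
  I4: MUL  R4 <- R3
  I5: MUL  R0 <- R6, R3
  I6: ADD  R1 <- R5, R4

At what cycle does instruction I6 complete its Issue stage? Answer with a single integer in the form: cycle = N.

[1] issue I1 (MUL)
[2] I1 read-ops
[6] I1 finished on MUL
[7] I1→R1
[8] issue I2 (MUL)
[9] I2 read-ops
[13] I2 finished on MUL
[14] I2→R6
[15] issue I3 (MUL)
[16] I3 read-ops
[20] I3 finished on MUL
[21] I3→R2
[22] issue I4 (MUL)
[23] I4 read-ops
[27] I4 finished on MUL
[28] I4→R4
[29] issue I5 (MUL)
[30] I5 read-ops · issue I6 (ADD)
[31] I6 read-ops
[33] I6 finished on ADD
[34] I5 finished on MUL · I6→R1
[35] I5→R0

cycle = 30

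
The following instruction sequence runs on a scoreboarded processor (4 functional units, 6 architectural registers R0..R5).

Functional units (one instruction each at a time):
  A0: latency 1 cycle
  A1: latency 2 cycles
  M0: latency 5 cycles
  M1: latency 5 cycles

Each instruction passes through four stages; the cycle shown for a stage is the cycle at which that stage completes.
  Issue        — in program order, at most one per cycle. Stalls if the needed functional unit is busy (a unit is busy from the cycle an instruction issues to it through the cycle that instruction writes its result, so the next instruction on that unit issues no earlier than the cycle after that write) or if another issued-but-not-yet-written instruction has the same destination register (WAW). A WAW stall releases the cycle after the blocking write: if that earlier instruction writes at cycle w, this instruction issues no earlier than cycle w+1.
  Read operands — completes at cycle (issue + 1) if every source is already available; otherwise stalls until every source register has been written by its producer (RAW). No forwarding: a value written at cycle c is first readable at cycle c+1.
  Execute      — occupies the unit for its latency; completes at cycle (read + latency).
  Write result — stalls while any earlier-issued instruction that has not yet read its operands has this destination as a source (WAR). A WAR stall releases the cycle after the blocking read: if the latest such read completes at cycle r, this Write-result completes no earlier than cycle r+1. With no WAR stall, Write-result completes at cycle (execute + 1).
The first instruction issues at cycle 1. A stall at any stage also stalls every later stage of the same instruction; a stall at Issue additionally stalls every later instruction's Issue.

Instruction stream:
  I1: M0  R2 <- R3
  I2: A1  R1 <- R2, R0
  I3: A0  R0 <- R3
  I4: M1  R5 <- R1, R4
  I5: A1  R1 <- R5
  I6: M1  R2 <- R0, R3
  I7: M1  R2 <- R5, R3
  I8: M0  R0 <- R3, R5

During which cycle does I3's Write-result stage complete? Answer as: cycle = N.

I1 -> (1, 2, 7, 8)
I2 -> (2, 9, 11, 12)  // RAW R2: wait I1 write@8
I3 -> (3, 4, 5, 10)  // WAR R0: wait I2 read@9
I4 -> (4, 13, 18, 19)  // RAW R1: wait I2 write@12
I5 -> (13, 20, 22, 23)  // struct: A1 busy until I2 writes@12, RAW R5: wait I4 write@19
I6 -> (20, 21, 26, 27)  // struct: M1 busy until I4 writes@19
I7 -> (28, 29, 34, 35)  // struct: M1 busy until I6 writes@27
I8 -> (29, 30, 35, 36)

cycle = 10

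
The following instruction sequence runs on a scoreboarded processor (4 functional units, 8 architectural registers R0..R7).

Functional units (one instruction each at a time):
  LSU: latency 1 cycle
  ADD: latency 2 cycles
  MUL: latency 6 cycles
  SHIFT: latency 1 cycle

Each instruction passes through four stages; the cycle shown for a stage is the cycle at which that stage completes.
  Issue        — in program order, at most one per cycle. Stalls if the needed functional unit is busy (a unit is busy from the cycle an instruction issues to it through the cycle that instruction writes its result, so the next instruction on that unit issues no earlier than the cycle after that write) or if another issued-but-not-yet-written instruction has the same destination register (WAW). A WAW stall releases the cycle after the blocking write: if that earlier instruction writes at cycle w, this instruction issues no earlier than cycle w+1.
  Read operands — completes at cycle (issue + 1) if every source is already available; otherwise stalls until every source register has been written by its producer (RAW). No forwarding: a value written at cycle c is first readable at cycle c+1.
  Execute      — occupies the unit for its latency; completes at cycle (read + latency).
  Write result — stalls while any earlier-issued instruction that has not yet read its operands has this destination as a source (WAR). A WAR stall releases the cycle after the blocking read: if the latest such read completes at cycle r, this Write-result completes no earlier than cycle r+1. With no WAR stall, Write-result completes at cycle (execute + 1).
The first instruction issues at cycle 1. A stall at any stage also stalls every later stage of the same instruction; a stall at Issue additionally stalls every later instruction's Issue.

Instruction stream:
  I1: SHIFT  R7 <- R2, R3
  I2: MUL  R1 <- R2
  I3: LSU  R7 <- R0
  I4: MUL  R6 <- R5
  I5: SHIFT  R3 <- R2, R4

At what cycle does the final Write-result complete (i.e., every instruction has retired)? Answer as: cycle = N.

t=1  issue I1 (SHIFT)
t=2  I1 read-ops; issue I2 (MUL)
t=3  I1 finished on SHIFT; I2 read-ops
t=4  I1→R7
t=5  issue I3 (LSU)
t=6  I3 read-ops
t=7  I3 finished on LSU
t=8  I3→R7
t=9  I2 finished on MUL
t=10  I2→R1
t=11  issue I4 (MUL)
t=12  I4 read-ops; issue I5 (SHIFT)
t=13  I5 read-ops
t=14  I5 finished on SHIFT
t=15  I5→R3
t=18  I4 finished on MUL
t=19  I4→R6

cycle = 19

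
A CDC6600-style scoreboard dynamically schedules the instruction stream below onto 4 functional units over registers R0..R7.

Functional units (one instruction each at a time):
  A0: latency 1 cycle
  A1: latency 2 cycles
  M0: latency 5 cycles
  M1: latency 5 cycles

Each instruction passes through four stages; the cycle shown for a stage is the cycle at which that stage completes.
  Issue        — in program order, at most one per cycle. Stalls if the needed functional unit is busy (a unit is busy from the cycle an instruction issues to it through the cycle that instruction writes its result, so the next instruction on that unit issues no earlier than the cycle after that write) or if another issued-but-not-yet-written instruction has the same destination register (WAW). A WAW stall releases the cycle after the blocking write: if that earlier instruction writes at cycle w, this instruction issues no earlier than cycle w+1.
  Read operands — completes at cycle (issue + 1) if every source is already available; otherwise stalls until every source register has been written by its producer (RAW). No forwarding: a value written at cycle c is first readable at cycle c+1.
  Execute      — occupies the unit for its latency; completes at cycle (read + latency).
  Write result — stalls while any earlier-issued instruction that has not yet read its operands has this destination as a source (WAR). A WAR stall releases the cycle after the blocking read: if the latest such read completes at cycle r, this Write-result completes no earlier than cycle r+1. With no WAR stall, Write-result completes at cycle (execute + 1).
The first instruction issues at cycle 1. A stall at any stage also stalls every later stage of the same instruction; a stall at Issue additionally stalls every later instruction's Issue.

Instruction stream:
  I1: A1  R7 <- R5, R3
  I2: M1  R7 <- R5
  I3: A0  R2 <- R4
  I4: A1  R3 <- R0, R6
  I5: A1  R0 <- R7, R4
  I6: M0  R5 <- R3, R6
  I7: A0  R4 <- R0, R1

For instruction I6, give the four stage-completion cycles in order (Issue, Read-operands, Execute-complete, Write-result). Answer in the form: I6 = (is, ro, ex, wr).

1) issue 1, read 2, done 4, write 5
2) issue 6, read 7, done 12, write 13  <WAW R7: wait I1 write@5>
3) issue 7, read 8, done 9, write 10
4) issue 8, read 9, done 11, write 12
5) issue 13, read 14, done 16, write 17  <struct: A1 busy until I4 writes@12>
6) issue 14, read 15, done 20, write 21
7) issue 15, read 18, done 19, write 20  <RAW R0: wait I5 write@17>

I6 = (14, 15, 20, 21)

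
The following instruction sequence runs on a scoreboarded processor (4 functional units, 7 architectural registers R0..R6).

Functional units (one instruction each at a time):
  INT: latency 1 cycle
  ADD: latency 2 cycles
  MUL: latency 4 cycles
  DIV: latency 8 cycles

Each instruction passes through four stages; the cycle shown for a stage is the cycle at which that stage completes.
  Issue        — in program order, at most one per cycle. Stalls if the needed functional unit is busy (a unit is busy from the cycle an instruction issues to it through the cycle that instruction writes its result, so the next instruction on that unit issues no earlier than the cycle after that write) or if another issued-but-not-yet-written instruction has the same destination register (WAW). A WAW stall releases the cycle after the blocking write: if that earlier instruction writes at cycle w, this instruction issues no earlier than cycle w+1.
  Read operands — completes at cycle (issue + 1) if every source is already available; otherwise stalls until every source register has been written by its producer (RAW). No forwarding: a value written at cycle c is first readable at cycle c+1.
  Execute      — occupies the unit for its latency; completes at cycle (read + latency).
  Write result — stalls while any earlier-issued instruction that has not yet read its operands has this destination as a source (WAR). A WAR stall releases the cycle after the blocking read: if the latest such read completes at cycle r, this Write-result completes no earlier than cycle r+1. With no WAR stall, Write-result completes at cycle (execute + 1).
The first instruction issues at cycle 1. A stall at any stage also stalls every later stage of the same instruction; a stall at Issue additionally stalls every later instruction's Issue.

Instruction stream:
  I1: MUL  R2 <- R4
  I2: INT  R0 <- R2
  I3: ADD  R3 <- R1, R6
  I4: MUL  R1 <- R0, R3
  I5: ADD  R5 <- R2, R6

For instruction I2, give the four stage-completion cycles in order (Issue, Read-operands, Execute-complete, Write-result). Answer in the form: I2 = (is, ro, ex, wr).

I2 = (2, 8, 9, 10)

[1] issue I1 (MUL)
[2] I1 read-ops; issue I2 (INT)
[3] issue I3 (ADD)
[4] I3 read-ops
[6] I1 finished on MUL; I3 finished on ADD
[7] I1→R2; I3→R3
[8] I2 read-ops; issue I4 (MUL)
[9] I2 finished on INT; issue I5 (ADD)
[10] I2→R0; I5 read-ops
[11] I4 read-ops
[12] I5 finished on ADD
[13] I5→R5
[15] I4 finished on MUL
[16] I4→R1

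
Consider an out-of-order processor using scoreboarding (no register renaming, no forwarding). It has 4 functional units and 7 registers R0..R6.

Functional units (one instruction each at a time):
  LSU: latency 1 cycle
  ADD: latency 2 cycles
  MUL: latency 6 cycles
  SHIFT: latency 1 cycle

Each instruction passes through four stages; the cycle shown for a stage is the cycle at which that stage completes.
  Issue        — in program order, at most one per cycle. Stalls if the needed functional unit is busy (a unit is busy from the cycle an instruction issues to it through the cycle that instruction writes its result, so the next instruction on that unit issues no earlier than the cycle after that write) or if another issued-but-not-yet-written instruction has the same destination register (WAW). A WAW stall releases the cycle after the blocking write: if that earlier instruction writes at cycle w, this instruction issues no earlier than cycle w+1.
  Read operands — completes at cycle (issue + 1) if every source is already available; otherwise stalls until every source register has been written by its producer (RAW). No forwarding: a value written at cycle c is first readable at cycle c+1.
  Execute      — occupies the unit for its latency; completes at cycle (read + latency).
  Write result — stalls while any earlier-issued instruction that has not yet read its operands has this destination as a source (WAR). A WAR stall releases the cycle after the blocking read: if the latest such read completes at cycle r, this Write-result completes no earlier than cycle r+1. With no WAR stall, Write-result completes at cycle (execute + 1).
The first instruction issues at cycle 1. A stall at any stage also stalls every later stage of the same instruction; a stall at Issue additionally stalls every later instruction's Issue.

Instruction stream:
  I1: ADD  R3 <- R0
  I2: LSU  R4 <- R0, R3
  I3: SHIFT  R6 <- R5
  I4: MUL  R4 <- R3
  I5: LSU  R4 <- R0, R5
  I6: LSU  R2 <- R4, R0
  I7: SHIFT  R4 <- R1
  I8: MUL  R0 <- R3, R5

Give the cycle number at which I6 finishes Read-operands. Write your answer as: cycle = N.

cycle = 23

c1: I1→ADD
c2: I1 RO; I2→LSU
c3: I3→SHIFT
c4: I1 EX; I3 RO
c5: I1 WR R3; I3 EX
c6: I2 RO; I3 WR R6
c7: I2 EX
c8: I2 WR R4
c9: I4→MUL
c10: I4 RO
c16: I4 EX
c17: I4 WR R4
c18: I5→LSU
c19: I5 RO
c20: I5 EX
c21: I5 WR R4
c22: I6→LSU
c23: I6 RO; I7→SHIFT
c24: I6 EX; I7 RO; I8→MUL
c25: I6 WR R2; I7 EX; I8 RO
c26: I7 WR R4
c31: I8 EX
c32: I8 WR R0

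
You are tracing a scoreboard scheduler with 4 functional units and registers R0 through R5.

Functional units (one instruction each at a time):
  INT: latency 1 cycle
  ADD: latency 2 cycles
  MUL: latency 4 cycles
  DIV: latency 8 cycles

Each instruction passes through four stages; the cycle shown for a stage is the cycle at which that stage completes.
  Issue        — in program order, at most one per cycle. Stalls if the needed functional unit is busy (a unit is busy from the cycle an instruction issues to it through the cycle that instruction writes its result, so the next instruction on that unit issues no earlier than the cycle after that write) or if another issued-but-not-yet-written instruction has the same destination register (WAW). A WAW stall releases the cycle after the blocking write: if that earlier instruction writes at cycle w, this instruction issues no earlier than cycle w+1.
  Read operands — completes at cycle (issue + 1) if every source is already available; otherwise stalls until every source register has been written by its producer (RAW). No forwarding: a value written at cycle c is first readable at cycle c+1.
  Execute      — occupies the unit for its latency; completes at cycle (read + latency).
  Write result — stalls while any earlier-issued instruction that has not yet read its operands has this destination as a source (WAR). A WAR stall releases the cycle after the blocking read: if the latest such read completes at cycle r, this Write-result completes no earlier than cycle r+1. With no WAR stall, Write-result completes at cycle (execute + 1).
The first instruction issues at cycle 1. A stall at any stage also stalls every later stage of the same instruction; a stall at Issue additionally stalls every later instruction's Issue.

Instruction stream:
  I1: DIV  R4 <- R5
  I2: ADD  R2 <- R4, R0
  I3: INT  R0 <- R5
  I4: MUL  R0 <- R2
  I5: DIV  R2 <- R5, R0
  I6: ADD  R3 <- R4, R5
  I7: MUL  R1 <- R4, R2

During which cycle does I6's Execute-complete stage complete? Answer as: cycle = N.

cycle 1: I1→DIV
cycle 2: I1 RO; I2→ADD
cycle 3: I3→INT
cycle 4: I3 RO
cycle 5: I3 EX
cycle 10: I1 EX
cycle 11: I1 WR R4
cycle 12: I2 RO
cycle 13: I3 WR R0
cycle 14: I2 EX; I4→MUL
cycle 15: I2 WR R2
cycle 16: I4 RO; I5→DIV
cycle 17: I6→ADD
cycle 18: I6 RO
cycle 20: I4 EX; I6 EX
cycle 21: I4 WR R0; I6 WR R3
cycle 22: I5 RO; I7→MUL
cycle 30: I5 EX
cycle 31: I5 WR R2
cycle 32: I7 RO
cycle 36: I7 EX
cycle 37: I7 WR R1

cycle = 20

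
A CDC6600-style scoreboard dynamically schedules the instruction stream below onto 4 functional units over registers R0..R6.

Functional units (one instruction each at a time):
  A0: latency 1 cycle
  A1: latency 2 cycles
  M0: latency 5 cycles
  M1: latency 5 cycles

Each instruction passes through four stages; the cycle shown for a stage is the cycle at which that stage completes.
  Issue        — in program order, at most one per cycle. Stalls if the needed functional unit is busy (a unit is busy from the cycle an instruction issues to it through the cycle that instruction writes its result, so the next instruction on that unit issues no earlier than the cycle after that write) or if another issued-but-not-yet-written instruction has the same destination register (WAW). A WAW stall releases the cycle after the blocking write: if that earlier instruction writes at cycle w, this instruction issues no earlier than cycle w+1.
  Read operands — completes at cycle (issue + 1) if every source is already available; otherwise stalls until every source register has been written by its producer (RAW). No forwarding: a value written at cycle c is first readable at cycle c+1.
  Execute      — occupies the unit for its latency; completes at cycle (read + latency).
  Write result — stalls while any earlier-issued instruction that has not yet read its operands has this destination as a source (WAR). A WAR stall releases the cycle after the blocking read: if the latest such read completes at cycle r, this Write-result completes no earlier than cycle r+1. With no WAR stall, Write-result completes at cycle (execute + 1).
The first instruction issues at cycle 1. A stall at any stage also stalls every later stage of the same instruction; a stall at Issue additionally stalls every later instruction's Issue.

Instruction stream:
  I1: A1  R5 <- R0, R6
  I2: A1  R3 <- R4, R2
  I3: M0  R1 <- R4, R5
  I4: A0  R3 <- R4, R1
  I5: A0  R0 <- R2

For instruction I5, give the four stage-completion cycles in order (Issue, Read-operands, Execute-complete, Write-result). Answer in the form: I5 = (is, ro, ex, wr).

c1: issue I1 (A1)
c2: I1 read-ops
c4: I1 finished on A1
c5: I1→R5
c6: issue I2 (A1)
c7: I2 read-ops | issue I3 (M0)
c8: I3 read-ops
c9: I2 finished on A1
c10: I2→R3
c11: issue I4 (A0)
c13: I3 finished on M0
c14: I3→R1
c15: I4 read-ops
c16: I4 finished on A0
c17: I4→R3
c18: issue I5 (A0)
c19: I5 read-ops
c20: I5 finished on A0
c21: I5→R0

I5 = (18, 19, 20, 21)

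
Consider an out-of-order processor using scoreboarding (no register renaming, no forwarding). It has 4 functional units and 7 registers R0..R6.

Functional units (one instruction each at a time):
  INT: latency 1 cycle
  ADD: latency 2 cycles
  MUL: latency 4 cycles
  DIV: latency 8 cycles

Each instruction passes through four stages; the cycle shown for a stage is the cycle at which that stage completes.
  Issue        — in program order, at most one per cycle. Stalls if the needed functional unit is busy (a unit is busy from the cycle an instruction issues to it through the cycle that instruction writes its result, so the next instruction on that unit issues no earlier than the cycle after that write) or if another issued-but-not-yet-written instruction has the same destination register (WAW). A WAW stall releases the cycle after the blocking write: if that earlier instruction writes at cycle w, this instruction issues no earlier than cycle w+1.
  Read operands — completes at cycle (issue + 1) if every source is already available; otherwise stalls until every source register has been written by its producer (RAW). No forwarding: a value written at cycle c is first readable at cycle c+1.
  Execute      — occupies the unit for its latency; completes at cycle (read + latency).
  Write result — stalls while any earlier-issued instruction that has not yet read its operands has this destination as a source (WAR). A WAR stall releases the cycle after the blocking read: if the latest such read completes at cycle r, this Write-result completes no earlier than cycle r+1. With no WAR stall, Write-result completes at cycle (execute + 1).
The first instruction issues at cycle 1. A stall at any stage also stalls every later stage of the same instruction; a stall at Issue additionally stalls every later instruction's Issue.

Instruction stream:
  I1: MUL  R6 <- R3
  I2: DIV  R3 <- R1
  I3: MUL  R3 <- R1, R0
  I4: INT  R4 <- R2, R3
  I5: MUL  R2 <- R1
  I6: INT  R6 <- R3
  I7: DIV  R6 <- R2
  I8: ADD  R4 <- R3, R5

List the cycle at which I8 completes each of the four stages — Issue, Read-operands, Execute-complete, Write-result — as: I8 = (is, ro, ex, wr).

I8 = (28, 29, 31, 32)

1) issue 1, read 2, done 6, write 7
2) issue 2, read 3, done 11, write 12
3) issue 13, read 14, done 18, write 19  <WAW R3: wait I2 write@12>
4) issue 14, read 20, done 21, write 22  <RAW R3: wait I3 write@19>
5) issue 20, read 21, done 25, write 26  <struct: MUL busy until I3 writes@19>
6) issue 23, read 24, done 25, write 26  <struct: INT busy until I4 writes@22>
7) issue 27, read 28, done 36, write 37  <WAW R6: wait I6 write@26>
8) issue 28, read 29, done 31, write 32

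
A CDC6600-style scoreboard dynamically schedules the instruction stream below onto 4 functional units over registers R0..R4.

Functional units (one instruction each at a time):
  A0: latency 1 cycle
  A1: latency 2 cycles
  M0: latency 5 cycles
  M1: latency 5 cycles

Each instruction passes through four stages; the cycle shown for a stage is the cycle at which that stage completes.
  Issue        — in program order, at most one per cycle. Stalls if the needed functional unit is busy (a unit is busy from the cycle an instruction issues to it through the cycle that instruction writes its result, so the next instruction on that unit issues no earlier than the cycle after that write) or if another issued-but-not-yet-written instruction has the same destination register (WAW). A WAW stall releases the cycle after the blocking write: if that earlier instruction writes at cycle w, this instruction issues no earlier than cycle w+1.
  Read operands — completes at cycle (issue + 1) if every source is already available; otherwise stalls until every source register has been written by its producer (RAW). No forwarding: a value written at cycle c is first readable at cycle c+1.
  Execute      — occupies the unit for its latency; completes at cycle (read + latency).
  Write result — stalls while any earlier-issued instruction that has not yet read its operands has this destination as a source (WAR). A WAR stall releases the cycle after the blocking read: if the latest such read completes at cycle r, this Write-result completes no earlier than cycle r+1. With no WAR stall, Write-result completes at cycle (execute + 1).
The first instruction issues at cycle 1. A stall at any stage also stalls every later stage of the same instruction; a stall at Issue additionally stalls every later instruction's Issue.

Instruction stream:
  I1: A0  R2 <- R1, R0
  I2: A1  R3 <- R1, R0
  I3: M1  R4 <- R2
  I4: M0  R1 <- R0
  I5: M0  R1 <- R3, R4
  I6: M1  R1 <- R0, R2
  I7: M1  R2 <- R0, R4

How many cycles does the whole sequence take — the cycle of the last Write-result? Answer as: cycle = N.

cycle 1: issue I1 (A0)
cycle 2: I1 read-ops · issue I2 (A1)
cycle 3: I1 finished on A0 · I2 read-ops · issue I3 (M1)
cycle 4: I1→R2 · issue I4 (M0)
cycle 5: I2 finished on A1 · I3 read-ops · I4 read-ops
cycle 6: I2→R3
cycle 10: I3 finished on M1 · I4 finished on M0
cycle 11: I3→R4 · I4→R1
cycle 12: issue I5 (M0)
cycle 13: I5 read-ops
cycle 18: I5 finished on M0
cycle 19: I5→R1
cycle 20: issue I6 (M1)
cycle 21: I6 read-ops
cycle 26: I6 finished on M1
cycle 27: I6→R1
cycle 28: issue I7 (M1)
cycle 29: I7 read-ops
cycle 34: I7 finished on M1
cycle 35: I7→R2

cycle = 35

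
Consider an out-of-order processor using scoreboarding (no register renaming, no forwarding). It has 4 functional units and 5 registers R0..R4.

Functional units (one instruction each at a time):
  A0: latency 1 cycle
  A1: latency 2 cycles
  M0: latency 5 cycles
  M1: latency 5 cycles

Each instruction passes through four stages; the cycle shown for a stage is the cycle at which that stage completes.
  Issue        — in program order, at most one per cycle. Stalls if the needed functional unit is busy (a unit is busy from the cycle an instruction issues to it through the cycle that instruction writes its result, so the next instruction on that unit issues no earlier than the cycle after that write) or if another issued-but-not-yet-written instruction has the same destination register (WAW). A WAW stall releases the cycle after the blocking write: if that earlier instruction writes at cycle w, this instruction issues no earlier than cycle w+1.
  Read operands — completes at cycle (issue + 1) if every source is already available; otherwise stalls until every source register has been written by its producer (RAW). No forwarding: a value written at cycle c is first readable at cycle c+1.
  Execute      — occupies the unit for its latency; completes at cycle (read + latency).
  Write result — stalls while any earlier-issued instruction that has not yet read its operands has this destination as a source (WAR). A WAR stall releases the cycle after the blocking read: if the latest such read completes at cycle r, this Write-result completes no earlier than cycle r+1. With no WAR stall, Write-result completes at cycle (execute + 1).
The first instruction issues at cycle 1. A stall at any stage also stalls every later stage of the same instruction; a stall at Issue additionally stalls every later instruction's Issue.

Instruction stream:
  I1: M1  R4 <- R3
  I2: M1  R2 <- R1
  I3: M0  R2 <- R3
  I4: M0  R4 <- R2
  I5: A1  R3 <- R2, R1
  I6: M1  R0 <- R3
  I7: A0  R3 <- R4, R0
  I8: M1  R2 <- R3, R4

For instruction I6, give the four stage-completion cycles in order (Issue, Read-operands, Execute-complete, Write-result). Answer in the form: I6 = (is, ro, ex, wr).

c1: I1 dispatched to M1
c2: I1 operands ready
c7: I1 complete
c8: R4←I1
c9: I2 dispatched to M1
c10: I2 operands ready
c15: I2 complete
c16: R2←I2
c17: I3 dispatched to M0
c18: I3 operands ready
c23: I3 complete
c24: R2←I3
c25: I4 dispatched to M0
c26: I4 operands ready | I5 dispatched to A1
c27: I5 operands ready | I6 dispatched to M1
c29: I5 complete
c30: R3←I5
c31: I4 complete | I6 operands ready | I7 dispatched to A0
c32: R4←I4
c36: I6 complete
c37: R0←I6
c38: I7 operands ready | I8 dispatched to M1
c39: I7 complete
c40: R3←I7
c41: I8 operands ready
c46: I8 complete
c47: R2←I8

I6 = (27, 31, 36, 37)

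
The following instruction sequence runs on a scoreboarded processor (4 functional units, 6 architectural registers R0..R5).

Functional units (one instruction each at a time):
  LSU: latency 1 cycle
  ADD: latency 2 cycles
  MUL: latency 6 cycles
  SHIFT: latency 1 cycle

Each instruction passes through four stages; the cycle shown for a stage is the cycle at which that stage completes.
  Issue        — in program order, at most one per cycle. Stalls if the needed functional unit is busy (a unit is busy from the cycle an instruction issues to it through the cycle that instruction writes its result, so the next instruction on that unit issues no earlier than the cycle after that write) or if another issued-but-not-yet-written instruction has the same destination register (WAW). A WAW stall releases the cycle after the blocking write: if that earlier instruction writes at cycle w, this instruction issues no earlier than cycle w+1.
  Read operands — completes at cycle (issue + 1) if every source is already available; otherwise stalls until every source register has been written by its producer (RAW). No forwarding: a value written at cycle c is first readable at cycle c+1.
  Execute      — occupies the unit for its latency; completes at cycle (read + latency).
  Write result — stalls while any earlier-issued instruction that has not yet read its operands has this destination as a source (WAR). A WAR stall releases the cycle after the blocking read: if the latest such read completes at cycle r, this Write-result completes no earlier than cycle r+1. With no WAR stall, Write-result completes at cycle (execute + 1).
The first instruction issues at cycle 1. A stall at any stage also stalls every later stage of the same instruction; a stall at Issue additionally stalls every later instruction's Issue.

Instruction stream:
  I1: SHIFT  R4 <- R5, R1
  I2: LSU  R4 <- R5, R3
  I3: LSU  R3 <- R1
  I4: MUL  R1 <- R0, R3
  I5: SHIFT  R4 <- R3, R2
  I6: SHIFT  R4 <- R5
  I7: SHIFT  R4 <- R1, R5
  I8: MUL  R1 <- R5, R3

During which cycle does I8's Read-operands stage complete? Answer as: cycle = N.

cycle = 22

[I1] 1/2/3/4
[I2] 5/6/7/8  (WAW R4: wait I1 write@4)
[I3] 9/10/11/12  (struct: LSU busy until I2 writes@8)
[I4] 10/13/19/20  (RAW R3: wait I3 write@12)
[I5] 11/13/14/15  (RAW R3: wait I3 write@12)
[I6] 16/17/18/19  (struct: SHIFT busy until I5 writes@15)
[I7] 20/21/22/23  (struct: SHIFT busy until I6 writes@19)
[I8] 21/22/28/29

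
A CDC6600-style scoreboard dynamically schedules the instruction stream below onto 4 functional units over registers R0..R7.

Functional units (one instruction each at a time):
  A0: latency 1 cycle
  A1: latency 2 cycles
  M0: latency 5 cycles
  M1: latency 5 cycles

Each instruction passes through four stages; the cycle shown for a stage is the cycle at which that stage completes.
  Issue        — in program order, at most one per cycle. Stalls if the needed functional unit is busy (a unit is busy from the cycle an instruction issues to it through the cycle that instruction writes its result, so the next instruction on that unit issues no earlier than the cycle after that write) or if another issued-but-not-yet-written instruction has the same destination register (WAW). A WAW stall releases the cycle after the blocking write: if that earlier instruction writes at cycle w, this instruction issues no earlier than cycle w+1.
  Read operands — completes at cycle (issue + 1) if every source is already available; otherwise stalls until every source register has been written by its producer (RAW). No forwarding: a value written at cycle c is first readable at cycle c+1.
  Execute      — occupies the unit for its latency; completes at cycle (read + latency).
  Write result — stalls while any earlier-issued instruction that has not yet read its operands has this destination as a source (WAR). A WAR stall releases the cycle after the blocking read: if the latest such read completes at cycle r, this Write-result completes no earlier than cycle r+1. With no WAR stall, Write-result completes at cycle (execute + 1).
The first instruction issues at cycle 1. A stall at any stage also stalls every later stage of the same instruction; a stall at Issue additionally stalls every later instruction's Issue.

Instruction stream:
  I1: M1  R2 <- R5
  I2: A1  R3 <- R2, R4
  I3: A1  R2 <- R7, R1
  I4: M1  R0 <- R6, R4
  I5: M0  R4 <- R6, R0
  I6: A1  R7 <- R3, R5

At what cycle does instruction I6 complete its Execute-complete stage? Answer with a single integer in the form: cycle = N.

c1: I1 issues→M1
c2: I1 reads · I2 issues→A1
c7: I1 exec-done
c8: I1 writes R2
c9: I2 reads
c11: I2 exec-done
c12: I2 writes R3
c13: I3 issues→A1
c14: I3 reads · I4 issues→M1
c15: I4 reads · I5 issues→M0
c16: I3 exec-done
c17: I3 writes R2
c18: I6 issues→A1
c19: I6 reads
c20: I4 exec-done
c21: I4 writes R0 · I6 exec-done
c22: I5 reads · I6 writes R7
c27: I5 exec-done
c28: I5 writes R4

cycle = 21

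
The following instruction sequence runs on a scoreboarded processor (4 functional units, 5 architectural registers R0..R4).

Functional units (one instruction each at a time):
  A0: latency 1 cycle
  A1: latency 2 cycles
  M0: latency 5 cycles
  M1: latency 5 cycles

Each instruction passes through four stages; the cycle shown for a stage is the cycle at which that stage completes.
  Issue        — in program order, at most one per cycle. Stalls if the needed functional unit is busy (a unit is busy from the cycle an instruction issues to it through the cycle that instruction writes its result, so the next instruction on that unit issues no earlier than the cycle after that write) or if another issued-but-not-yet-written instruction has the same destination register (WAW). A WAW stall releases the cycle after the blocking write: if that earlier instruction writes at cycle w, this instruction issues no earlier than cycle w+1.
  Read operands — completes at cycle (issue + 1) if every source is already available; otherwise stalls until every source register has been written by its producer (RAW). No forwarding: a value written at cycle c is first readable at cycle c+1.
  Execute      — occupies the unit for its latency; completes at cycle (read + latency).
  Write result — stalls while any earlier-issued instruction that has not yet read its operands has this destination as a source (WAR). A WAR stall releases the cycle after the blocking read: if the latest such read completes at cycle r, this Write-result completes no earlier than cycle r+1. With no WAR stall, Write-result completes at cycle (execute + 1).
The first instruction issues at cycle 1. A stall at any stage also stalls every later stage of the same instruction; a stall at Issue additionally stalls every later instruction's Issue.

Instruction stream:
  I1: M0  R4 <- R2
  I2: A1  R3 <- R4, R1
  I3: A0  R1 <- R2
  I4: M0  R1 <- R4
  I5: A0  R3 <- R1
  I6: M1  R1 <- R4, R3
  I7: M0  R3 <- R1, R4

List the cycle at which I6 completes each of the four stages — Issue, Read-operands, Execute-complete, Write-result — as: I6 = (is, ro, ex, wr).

cycle 1: I1→M0
cycle 2: I1 RO; I2→A1
cycle 3: I3→A0
cycle 4: I3 RO
cycle 5: I3 EX
cycle 7: I1 EX
cycle 8: I1 WR R4
cycle 9: I2 RO
cycle 10: I3 WR R1
cycle 11: I2 EX; I4→M0
cycle 12: I2 WR R3; I4 RO
cycle 13: I5→A0
cycle 17: I4 EX
cycle 18: I4 WR R1
cycle 19: I5 RO; I6→M1
cycle 20: I5 EX
cycle 21: I5 WR R3
cycle 22: I6 RO; I7→M0
cycle 27: I6 EX
cycle 28: I6 WR R1
cycle 29: I7 RO
cycle 34: I7 EX
cycle 35: I7 WR R3

I6 = (19, 22, 27, 28)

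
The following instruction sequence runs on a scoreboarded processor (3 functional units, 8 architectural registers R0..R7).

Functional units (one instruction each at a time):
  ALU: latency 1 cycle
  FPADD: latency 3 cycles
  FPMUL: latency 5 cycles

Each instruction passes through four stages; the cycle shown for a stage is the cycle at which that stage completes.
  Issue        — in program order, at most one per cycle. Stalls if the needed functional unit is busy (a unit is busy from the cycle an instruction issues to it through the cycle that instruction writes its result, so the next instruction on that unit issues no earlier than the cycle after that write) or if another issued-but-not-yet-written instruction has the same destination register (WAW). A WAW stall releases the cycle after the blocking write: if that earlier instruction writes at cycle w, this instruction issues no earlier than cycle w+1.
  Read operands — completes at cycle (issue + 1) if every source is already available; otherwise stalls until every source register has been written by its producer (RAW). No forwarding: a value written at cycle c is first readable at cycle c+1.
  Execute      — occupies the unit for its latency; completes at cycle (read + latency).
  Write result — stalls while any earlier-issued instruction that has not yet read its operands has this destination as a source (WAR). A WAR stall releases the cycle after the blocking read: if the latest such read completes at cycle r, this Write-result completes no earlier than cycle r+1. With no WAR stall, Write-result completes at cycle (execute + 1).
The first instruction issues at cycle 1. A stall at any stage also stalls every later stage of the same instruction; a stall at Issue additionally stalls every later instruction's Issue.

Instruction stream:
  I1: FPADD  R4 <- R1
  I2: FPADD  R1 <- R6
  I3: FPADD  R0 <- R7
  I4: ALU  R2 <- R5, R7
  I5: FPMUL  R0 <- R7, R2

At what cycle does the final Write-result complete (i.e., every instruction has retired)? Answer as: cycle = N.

cycle = 26

1) issue 1, read 2, done 5, write 6
2) issue 7, read 8, done 11, write 12  <struct: FPADD busy until I1 writes@6>
3) issue 13, read 14, done 17, write 18  <struct: FPADD busy until I2 writes@12>
4) issue 14, read 15, done 16, write 17
5) issue 19, read 20, done 25, write 26  <WAW R0: wait I3 write@18>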